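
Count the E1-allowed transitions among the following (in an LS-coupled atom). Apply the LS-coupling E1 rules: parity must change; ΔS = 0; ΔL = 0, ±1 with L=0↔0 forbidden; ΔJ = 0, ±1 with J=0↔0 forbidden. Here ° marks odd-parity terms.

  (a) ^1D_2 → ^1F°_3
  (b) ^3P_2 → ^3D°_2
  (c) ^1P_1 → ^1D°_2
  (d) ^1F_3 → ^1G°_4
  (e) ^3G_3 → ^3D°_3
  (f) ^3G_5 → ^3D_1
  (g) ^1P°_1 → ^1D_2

5

(a) allowed
(b) allowed
(c) allowed
(d) allowed
(e) forbidden (ΔL fails)
(f) forbidden (parity, ΔL, ΔJ fail)
(g) allowed
Total allowed: 5 of 7.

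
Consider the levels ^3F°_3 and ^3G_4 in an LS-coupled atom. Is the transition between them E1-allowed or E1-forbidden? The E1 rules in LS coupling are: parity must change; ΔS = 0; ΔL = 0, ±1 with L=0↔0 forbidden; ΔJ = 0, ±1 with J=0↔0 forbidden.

Reading off the term symbols: S 1→1, L 3→4, J 3→4, parity odd→even.
Parity must change: odd → even — ok.
ΔS = 0: S: 1 → 1 — ok.
ΔL = 0, ±1 (not L=0↔0): L: 3 → 4, ΔL = +1 — ok.
ΔJ = 0, ±1 (not J=0↔0): J: 3 → 4, ΔJ = +1 — ok.
All four E1 rules are satisfied.

allowed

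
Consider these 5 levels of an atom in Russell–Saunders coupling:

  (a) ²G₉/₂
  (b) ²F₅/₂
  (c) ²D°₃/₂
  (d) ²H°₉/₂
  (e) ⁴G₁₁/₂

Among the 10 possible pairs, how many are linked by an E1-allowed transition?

2

(a)–(b): forbidden (parity, ΔJ).
(a)–(c): forbidden (ΔL, ΔJ).
(a)–(d): allowed.
(a)–(e): forbidden (parity, ΔS).
(b)–(c): allowed.
(b)–(d): forbidden (ΔL, ΔJ).
(b)–(e): forbidden (parity, ΔS, ΔJ).
(c)–(d): forbidden (parity, ΔL, ΔJ).
(c)–(e): forbidden (ΔS, ΔL, ΔJ).
(d)–(e): forbidden (ΔS).
Allowed pairs: 2 of 10.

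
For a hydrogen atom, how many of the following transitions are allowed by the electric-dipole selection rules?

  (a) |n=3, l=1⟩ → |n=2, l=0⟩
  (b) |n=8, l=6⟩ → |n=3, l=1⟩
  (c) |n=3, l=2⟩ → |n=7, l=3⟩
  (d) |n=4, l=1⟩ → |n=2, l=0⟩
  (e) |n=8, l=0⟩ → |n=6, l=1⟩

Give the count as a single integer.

4

(a) allowed
(b) forbidden — Δl = -5 (E1 requires Δl = ±1)
(c) allowed
(d) allowed
(e) allowed
Total allowed: 4 of 5.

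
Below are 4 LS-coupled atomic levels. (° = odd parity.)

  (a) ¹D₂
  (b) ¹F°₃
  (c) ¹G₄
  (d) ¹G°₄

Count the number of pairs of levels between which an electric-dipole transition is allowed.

3

(a)–(b): allowed.
(a)–(c): forbidden (parity, ΔL, ΔJ).
(a)–(d): forbidden (ΔL, ΔJ).
(b)–(c): allowed.
(b)–(d): forbidden (parity).
(c)–(d): allowed.
Allowed pairs: 3 of 6.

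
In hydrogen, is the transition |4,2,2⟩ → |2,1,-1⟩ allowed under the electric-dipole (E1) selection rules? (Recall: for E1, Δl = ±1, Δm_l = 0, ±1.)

forbidden

Δl = 1 − 2 = -1; the E1 rule Δl = ±1 is satisfied.
Δm_l = -1 − (2) = -3. E1 requires Δm_l = 0, ±1: violated.
The transition is electric-dipole forbidden.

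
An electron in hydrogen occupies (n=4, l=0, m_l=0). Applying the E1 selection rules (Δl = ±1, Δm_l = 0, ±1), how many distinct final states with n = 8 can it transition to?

E1 requires Δl = ±1, so l_f ∈ {-1, 1}; with 0 ≤ l_f ≤ n_f−1 = 7, the allowed l_f values are {1}.
For l_f = 1: m_f ∈ {m_i−1, m_i, m_i+1} ∩ [−1, 1] = {-1, 0, 1} → 3 states.
Total: 3.

3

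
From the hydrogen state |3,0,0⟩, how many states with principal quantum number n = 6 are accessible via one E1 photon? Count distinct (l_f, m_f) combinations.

3

E1 requires Δl = ±1, so l_f ∈ {-1, 1}; with 0 ≤ l_f ≤ n_f−1 = 5, the allowed l_f values are {1}.
For l_f = 1: m_f ∈ {m_i−1, m_i, m_i+1} ∩ [−1, 1] = {-1, 0, 1} → 3 states.
Total: 3.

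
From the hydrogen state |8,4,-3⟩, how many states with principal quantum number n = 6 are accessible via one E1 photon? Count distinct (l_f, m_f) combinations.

5

E1 requires Δl = ±1, so l_f ∈ {3, 5}; with 0 ≤ l_f ≤ n_f−1 = 5, the allowed l_f values are {3, 5}.
For l_f = 3: m_f ∈ {m_i−1, m_i, m_i+1} ∩ [−3, 3] = {-3, -2} → 2 states.
For l_f = 5: m_f ∈ {m_i−1, m_i, m_i+1} ∩ [−5, 5] = {-4, -3, -2} → 3 states.
Total: 5.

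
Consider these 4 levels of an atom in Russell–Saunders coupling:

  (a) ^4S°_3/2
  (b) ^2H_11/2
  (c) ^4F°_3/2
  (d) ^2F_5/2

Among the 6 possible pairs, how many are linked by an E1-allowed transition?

(a)–(b): forbidden (ΔS, ΔL, ΔJ).
(a)–(c): forbidden (parity, ΔL).
(a)–(d): forbidden (ΔS, ΔL).
(b)–(c): forbidden (ΔS, ΔL, ΔJ).
(b)–(d): forbidden (parity, ΔL, ΔJ).
(c)–(d): forbidden (ΔS).
Allowed pairs: 0 of 6.

0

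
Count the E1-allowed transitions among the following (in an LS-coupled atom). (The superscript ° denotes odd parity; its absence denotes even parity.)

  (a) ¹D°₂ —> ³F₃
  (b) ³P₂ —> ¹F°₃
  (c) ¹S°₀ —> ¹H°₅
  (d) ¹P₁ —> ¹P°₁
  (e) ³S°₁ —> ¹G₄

1

(a) forbidden (ΔS fails)
(b) forbidden (ΔS, ΔL fail)
(c) forbidden (parity, ΔL, ΔJ fail)
(d) allowed
(e) forbidden (ΔS, ΔL, ΔJ fail)
Total allowed: 1 of 5.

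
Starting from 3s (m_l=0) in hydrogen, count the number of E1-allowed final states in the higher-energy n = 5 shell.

3

E1 requires Δl = ±1, so l_f ∈ {-1, 1}; with 0 ≤ l_f ≤ n_f−1 = 4, the allowed l_f values are {1}.
For l_f = 1: m_f ∈ {m_i−1, m_i, m_i+1} ∩ [−1, 1] = {-1, 0, 1} → 3 states.
Total: 3.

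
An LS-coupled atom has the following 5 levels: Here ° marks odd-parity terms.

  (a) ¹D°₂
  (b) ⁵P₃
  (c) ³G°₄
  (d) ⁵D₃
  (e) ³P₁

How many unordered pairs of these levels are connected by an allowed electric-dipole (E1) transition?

0

(a)–(b): forbidden (ΔS).
(a)–(c): forbidden (parity, ΔS, ΔL, ΔJ).
(a)–(d): forbidden (ΔS).
(a)–(e): forbidden (ΔS).
(b)–(c): forbidden (ΔS, ΔL).
(b)–(d): forbidden (parity).
(b)–(e): forbidden (parity, ΔS, ΔJ).
(c)–(d): forbidden (ΔS, ΔL).
(c)–(e): forbidden (ΔL, ΔJ).
(d)–(e): forbidden (parity, ΔS, ΔJ).
Allowed pairs: 0 of 10.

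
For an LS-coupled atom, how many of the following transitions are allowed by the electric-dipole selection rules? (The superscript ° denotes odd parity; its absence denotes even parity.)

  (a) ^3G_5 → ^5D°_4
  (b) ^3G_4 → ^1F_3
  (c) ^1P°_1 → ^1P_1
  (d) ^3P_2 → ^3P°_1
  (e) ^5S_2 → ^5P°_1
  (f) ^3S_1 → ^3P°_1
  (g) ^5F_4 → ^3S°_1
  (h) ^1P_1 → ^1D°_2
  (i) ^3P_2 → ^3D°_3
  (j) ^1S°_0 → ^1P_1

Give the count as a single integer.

(a) forbidden (ΔS, ΔL fail)
(b) forbidden (parity, ΔS fail)
(c) allowed
(d) allowed
(e) allowed
(f) allowed
(g) forbidden (ΔS, ΔL, ΔJ fail)
(h) allowed
(i) allowed
(j) allowed
Total allowed: 7 of 10.

7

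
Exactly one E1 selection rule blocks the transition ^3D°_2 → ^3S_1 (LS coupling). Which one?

the ΔL = 0, ±1 rule

ΔS = 0: S: 1 → 1 — satisfied.
Parity must change: odd → even — satisfied.
ΔJ = 0, ±1 (not J=0↔0): J: 2 → 1, ΔJ = -1 — satisfied.
ΔL = 0, ±1 (not L=0↔0): L: 2 → 0, ΔL = -2 — violated.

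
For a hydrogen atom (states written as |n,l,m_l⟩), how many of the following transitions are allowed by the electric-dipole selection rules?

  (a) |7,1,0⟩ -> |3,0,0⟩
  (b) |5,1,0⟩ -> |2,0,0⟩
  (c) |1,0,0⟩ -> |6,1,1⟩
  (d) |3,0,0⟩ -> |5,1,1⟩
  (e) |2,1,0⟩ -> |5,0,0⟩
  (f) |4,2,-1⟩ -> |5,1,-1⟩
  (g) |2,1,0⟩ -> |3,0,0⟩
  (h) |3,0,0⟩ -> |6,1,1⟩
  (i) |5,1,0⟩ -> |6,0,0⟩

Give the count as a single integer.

(a) allowed
(b) allowed
(c) allowed
(d) allowed
(e) allowed
(f) allowed
(g) allowed
(h) allowed
(i) allowed
Total allowed: 9 of 9.

9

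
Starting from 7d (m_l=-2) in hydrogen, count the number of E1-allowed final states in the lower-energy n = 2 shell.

E1 requires Δl = ±1, so l_f ∈ {1, 3}; with 0 ≤ l_f ≤ n_f−1 = 1, the allowed l_f values are {1}.
For l_f = 1: m_f ∈ {m_i−1, m_i, m_i+1} ∩ [−1, 1] = {-1} → 1 state.
Total: 1.

1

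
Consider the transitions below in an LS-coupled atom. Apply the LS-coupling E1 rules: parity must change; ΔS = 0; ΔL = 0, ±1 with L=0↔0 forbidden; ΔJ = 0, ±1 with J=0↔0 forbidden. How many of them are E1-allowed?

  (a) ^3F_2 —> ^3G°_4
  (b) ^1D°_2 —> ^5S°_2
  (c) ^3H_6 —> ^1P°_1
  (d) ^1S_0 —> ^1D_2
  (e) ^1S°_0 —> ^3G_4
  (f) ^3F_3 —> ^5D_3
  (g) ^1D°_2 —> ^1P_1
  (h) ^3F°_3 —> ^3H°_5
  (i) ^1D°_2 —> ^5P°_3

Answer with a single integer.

(a) forbidden (ΔJ fails)
(b) forbidden (parity, ΔS, ΔL fail)
(c) forbidden (ΔS, ΔL, ΔJ fail)
(d) forbidden (parity, ΔL, ΔJ fail)
(e) forbidden (ΔS, ΔL, ΔJ fail)
(f) forbidden (parity, ΔS fail)
(g) allowed
(h) forbidden (parity, ΔL, ΔJ fail)
(i) forbidden (parity, ΔS fail)
Total allowed: 1 of 9.

1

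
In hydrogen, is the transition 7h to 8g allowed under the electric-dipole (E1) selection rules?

Δl = 4 − 5 = -1; the E1 rule Δl = ±1 is ✓.
All E1 selection rules are satisfied.

allowed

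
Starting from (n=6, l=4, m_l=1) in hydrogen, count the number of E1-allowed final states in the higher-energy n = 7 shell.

6

E1 requires Δl = ±1, so l_f ∈ {3, 5}; with 0 ≤ l_f ≤ n_f−1 = 6, the allowed l_f values are {3, 5}.
For l_f = 3: m_f ∈ {m_i−1, m_i, m_i+1} ∩ [−3, 3] = {0, 1, 2} → 3 states.
For l_f = 5: m_f ∈ {m_i−1, m_i, m_i+1} ∩ [−5, 5] = {0, 1, 2} → 3 states.
Total: 6.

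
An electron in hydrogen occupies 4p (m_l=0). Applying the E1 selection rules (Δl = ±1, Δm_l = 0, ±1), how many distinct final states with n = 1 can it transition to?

1

E1 requires Δl = ±1, so l_f ∈ {0, 2}; with 0 ≤ l_f ≤ n_f−1 = 0, the allowed l_f values are {0}.
For l_f = 0: m_f ∈ {m_i−1, m_i, m_i+1} ∩ [−0, 0] = {0} → 1 state.
Total: 1.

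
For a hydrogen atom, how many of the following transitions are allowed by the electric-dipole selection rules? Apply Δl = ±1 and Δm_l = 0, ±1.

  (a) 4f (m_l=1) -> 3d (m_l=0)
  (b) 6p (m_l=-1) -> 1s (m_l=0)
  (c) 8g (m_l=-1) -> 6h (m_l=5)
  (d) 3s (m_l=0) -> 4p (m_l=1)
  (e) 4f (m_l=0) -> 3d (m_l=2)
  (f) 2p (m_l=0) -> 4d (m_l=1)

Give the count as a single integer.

(a) allowed
(b) allowed
(c) forbidden — Δm_l = +6 (E1 requires Δm_l = 0, ±1)
(d) allowed
(e) forbidden — Δm_l = +2 (E1 requires Δm_l = 0, ±1)
(f) allowed
Total allowed: 4 of 6.

4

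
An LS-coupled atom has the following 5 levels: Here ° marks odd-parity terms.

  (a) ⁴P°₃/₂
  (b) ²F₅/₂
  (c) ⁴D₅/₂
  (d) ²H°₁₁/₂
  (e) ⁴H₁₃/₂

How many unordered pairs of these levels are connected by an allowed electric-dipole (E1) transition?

(a)–(b): forbidden (ΔS, ΔL).
(a)–(c): allowed.
(a)–(d): forbidden (parity, ΔS, ΔL, ΔJ).
(a)–(e): forbidden (ΔL, ΔJ).
(b)–(c): forbidden (parity, ΔS).
(b)–(d): forbidden (ΔL, ΔJ).
(b)–(e): forbidden (parity, ΔS, ΔL, ΔJ).
(c)–(d): forbidden (ΔS, ΔL, ΔJ).
(c)–(e): forbidden (parity, ΔL, ΔJ).
(d)–(e): forbidden (ΔS).
Allowed pairs: 1 of 10.

1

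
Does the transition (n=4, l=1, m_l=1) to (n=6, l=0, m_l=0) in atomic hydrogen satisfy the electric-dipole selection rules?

l: 1 → 0 (Δl = -1). Δl = ±1 ok.
m_l: 1 → 0 (Δm_l = -1). |Δm_l| ≤ 1 ok.
All E1 selection rules are satisfied.

allowed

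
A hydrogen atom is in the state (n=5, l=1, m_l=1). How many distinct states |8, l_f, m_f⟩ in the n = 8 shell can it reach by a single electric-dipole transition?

4

E1 requires Δl = ±1, so l_f ∈ {0, 2}; with 0 ≤ l_f ≤ n_f−1 = 7, the allowed l_f values are {0, 2}.
For l_f = 0: m_f ∈ {m_i−1, m_i, m_i+1} ∩ [−0, 0] = {0} → 1 state.
For l_f = 2: m_f ∈ {m_i−1, m_i, m_i+1} ∩ [−2, 2] = {0, 1, 2} → 3 states.
Total: 4.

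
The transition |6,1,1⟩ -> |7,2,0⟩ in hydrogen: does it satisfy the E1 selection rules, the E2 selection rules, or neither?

E1

Δl = 2 − 1 = +1; l_i + l_f = 3.
Δm_l = -1.
E1 (Δl = ±1, |Δm_l| ≤ 1): satisfied.
E2 (Δl = 0,±2, l_i+l_f ≥ 2, |Δm_l| ≤ 2): not satisfied.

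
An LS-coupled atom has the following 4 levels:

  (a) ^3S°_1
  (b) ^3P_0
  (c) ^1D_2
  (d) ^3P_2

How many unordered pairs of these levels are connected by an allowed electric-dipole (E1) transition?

2

(a)–(b): allowed.
(a)–(c): forbidden (ΔS, ΔL).
(a)–(d): allowed.
(b)–(c): forbidden (parity, ΔS, ΔJ).
(b)–(d): forbidden (parity, ΔJ).
(c)–(d): forbidden (parity, ΔS).
Allowed pairs: 2 of 6.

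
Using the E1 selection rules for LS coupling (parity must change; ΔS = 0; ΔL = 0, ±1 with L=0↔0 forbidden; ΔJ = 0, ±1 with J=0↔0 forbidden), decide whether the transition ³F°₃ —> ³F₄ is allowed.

allowed

ΔL = 0, ±1 (not L=0↔0): L: 3 → 3, ΔL = +0 — ok.
Parity must change: odd → even — ok.
ΔS = 0: S: 1 → 1 — ok.
ΔJ = 0, ±1 (not J=0↔0): J: 3 → 4, ΔJ = +1 — ok.
All four E1 rules are satisfied.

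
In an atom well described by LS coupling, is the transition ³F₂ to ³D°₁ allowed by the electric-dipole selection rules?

Initial level: S=1, L=3, J=2, parity even. Final level: S=1, L=2, J=1, parity odd.
Parity must change: even → odd — satisfied.
ΔS = 0: S: 1 → 1 — satisfied.
ΔL = 0, ±1 (not L=0↔0): L: 3 → 2, ΔL = -1 — satisfied.
ΔJ = 0, ±1 (not J=0↔0): J: 2 → 1, ΔJ = -1 — satisfied.
All four E1 rules are satisfied.

allowed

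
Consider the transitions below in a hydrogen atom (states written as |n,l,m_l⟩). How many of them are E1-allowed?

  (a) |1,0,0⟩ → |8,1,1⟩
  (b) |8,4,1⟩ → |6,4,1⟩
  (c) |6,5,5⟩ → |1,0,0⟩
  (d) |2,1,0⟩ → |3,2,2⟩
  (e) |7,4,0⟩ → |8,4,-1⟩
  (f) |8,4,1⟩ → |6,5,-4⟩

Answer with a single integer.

1

(a) allowed
(b) forbidden — Δl = +0 (E1 requires Δl = ±1)
(c) forbidden — Δl = -5 (E1 requires Δl = ±1); Δm_l = -5 (E1 requires Δm_l = 0, ±1)
(d) forbidden — Δm_l = +2 (E1 requires Δm_l = 0, ±1)
(e) forbidden — Δl = +0 (E1 requires Δl = ±1)
(f) forbidden — Δm_l = -5 (E1 requires Δm_l = 0, ±1)
Total allowed: 1 of 6.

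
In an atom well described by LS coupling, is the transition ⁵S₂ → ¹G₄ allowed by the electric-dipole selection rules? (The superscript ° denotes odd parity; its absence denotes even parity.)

Reading off the term symbols: S 2→0, L 0→4, J 2→4, parity even→even.
Parity must change: even → even — fails.
ΔS = 0: S: 2 → 0 — fails.
ΔL = 0, ±1 (not L=0↔0): L: 0 → 4, ΔL = +4 — fails.
ΔJ = 0, ±1 (not J=0↔0): J: 2 → 4, ΔJ = +2 — fails.
Rule(s) violated: parity, ΔS, ΔL, ΔJ.

forbidden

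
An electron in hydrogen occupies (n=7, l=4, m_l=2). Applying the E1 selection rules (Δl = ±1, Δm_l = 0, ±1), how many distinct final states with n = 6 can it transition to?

6

E1 requires Δl = ±1, so l_f ∈ {3, 5}; with 0 ≤ l_f ≤ n_f−1 = 5, the allowed l_f values are {3, 5}.
For l_f = 3: m_f ∈ {m_i−1, m_i, m_i+1} ∩ [−3, 3] = {1, 2, 3} → 3 states.
For l_f = 5: m_f ∈ {m_i−1, m_i, m_i+1} ∩ [−5, 5] = {1, 2, 3} → 3 states.
Total: 6.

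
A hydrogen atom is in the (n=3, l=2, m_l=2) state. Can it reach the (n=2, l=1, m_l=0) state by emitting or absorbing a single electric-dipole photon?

forbidden

Initial l = 2, final l = 1, so Δl = -1. E1 requires Δl = ±1: passes.
Δm_l = 0 − (2) = -2. E1 requires Δm_l = 0, ±1: fails.
The transition is electric-dipole forbidden.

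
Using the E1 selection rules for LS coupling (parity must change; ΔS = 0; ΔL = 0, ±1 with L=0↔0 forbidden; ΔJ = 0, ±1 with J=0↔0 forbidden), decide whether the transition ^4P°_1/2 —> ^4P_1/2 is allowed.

allowed

Reading off the term symbols: S 3/2→3/2, L 1→1, J 1/2→1/2, parity odd→even.
Parity must change: odd → even — satisfied.
ΔS = 0: S: 3/2 → 3/2 — satisfied.
ΔL = 0, ±1 (not L=0↔0): L: 1 → 1, ΔL = +0 — satisfied.
ΔJ = 0, ±1 (not J=0↔0): J: 1/2 → 1/2, ΔJ = +0 — satisfied.
All four E1 rules are satisfied.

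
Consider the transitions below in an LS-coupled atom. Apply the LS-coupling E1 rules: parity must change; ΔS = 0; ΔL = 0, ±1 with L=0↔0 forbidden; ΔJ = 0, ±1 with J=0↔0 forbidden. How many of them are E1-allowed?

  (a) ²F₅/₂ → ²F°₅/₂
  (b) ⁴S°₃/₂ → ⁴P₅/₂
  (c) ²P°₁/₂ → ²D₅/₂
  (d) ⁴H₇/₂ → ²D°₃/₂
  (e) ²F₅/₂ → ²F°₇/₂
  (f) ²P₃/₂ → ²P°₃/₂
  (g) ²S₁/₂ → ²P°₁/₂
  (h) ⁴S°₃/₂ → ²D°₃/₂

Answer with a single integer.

5

(a) allowed
(b) allowed
(c) forbidden (ΔJ fails)
(d) forbidden (ΔS, ΔL, ΔJ fail)
(e) allowed
(f) allowed
(g) allowed
(h) forbidden (parity, ΔS, ΔL fail)
Total allowed: 5 of 8.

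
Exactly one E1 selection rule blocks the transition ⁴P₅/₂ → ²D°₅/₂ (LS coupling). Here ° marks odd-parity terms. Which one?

the ΔS = 0 rule

Parity must change: even → odd — ✓.
ΔS = 0: S: 3/2 → 1/2 — ✗.
ΔL = 0, ±1 (not L=0↔0): L: 1 → 2, ΔL = +1 — ✓.
ΔJ = 0, ±1 (not J=0↔0): J: 5/2 → 5/2, ΔJ = +0 — ✓.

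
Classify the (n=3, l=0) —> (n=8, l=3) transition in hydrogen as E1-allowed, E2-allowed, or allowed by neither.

Δl = 3 − 0 = +3; l_i + l_f = 3.
E1 (Δl = ±1): not satisfied.
E2 (Δl = 0,±2, l_i+l_f ≥ 2): not satisfied.

neither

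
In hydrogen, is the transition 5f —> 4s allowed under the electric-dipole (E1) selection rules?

l: 3 → 0 (Δl = -3). Δl = ±1 ✗.
The transition is electric-dipole forbidden.

forbidden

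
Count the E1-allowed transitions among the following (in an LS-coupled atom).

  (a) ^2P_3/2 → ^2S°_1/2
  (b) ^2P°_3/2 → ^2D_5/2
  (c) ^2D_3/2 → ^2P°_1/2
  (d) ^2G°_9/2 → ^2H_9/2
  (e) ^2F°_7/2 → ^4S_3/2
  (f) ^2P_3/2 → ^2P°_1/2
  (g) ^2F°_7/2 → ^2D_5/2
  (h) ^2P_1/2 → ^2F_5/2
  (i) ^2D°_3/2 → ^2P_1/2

(a) allowed
(b) allowed
(c) allowed
(d) allowed
(e) forbidden (ΔS, ΔL, ΔJ fail)
(f) allowed
(g) allowed
(h) forbidden (parity, ΔL, ΔJ fail)
(i) allowed
Total allowed: 7 of 9.

7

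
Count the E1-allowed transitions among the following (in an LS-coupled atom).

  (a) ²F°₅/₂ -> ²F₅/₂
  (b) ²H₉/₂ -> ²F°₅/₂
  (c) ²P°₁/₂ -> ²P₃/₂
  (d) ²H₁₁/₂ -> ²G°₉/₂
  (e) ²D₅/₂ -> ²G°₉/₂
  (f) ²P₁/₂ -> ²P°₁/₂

(a) allowed
(b) forbidden (ΔL, ΔJ fail)
(c) allowed
(d) allowed
(e) forbidden (ΔL, ΔJ fail)
(f) allowed
Total allowed: 4 of 6.

4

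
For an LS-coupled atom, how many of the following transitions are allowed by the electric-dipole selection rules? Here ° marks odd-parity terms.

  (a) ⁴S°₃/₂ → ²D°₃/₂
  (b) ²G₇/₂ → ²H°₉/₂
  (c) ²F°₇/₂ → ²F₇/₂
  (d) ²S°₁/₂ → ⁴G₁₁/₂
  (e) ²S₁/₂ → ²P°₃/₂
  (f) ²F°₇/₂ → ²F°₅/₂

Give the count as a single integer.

3

(a) forbidden (parity, ΔS, ΔL fail)
(b) allowed
(c) allowed
(d) forbidden (ΔS, ΔL, ΔJ fail)
(e) allowed
(f) forbidden (parity fails)
Total allowed: 3 of 6.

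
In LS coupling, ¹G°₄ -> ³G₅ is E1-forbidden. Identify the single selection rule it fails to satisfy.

the ΔS = 0 rule

Parity must change: odd → even — passes.
ΔS = 0: S: 0 → 1 — fails.
ΔL = 0, ±1 (not L=0↔0): L: 4 → 4, ΔL = +0 — passes.
ΔJ = 0, ±1 (not J=0↔0): J: 4 → 5, ΔJ = +1 — passes.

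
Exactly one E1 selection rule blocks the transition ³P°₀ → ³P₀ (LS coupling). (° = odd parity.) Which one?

ΔL = 0, ±1 (not L=0↔0): L: 1 → 1, ΔL = +0 — satisfied.
ΔJ = 0, ±1 (not J=0↔0): J: 0 → 0, ΔJ = +0 — violated.
ΔS = 0: S: 1 → 1 — satisfied.
Parity must change: odd → even — satisfied.

the J=0 ↔ J=0 exclusion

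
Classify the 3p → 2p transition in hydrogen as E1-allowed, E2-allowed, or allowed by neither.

Δl = 1 − 1 = +0; l_i + l_f = 2.
E1 (Δl = ±1): not satisfied.
E2 (Δl = 0,±2, l_i+l_f ≥ 2): satisfied.

E2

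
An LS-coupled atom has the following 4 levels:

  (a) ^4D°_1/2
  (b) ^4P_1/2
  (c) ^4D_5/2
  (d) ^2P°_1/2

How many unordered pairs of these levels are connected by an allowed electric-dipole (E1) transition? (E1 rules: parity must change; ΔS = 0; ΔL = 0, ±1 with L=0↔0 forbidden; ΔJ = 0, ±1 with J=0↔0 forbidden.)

1

(a)–(b): allowed.
(a)–(c): forbidden (ΔJ).
(a)–(d): forbidden (parity, ΔS).
(b)–(c): forbidden (parity, ΔJ).
(b)–(d): forbidden (ΔS).
(c)–(d): forbidden (ΔS, ΔJ).
Allowed pairs: 1 of 6.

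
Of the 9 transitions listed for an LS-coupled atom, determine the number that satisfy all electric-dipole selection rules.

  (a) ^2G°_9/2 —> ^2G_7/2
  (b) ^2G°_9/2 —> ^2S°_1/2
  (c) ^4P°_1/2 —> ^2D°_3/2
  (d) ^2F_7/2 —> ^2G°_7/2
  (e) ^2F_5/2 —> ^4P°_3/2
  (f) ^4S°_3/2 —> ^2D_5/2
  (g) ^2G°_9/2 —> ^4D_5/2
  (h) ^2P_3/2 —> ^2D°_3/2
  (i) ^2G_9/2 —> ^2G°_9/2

4

(a) allowed
(b) forbidden (parity, ΔL, ΔJ fail)
(c) forbidden (parity, ΔS fail)
(d) allowed
(e) forbidden (ΔS, ΔL fail)
(f) forbidden (ΔS, ΔL fail)
(g) forbidden (ΔS, ΔL, ΔJ fail)
(h) allowed
(i) allowed
Total allowed: 4 of 9.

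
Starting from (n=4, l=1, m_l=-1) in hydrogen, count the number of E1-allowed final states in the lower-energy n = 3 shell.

E1 requires Δl = ±1, so l_f ∈ {0, 2}; with 0 ≤ l_f ≤ n_f−1 = 2, the allowed l_f values are {0, 2}.
For l_f = 0: m_f ∈ {m_i−1, m_i, m_i+1} ∩ [−0, 0] = {0} → 1 state.
For l_f = 2: m_f ∈ {m_i−1, m_i, m_i+1} ∩ [−2, 2] = {-2, -1, 0} → 3 states.
Total: 4.

4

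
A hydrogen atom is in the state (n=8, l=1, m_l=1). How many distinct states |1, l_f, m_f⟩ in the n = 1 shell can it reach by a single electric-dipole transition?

E1 requires Δl = ±1, so l_f ∈ {0, 2}; with 0 ≤ l_f ≤ n_f−1 = 0, the allowed l_f values are {0}.
For l_f = 0: m_f ∈ {m_i−1, m_i, m_i+1} ∩ [−0, 0] = {0} → 1 state.
Total: 1.

1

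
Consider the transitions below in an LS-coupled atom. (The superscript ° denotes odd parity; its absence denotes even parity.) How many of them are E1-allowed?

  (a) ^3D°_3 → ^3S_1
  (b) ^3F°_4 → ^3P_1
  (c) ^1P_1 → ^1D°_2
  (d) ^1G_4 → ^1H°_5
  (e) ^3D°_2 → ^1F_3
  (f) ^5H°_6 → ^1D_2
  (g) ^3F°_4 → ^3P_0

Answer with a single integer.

(a) forbidden (ΔL, ΔJ fail)
(b) forbidden (ΔL, ΔJ fail)
(c) allowed
(d) allowed
(e) forbidden (ΔS fails)
(f) forbidden (ΔS, ΔL, ΔJ fail)
(g) forbidden (ΔL, ΔJ fail)
Total allowed: 2 of 7.

2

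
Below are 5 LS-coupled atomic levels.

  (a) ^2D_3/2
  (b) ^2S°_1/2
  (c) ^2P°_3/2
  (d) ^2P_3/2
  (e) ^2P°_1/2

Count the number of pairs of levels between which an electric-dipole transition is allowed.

(a)–(b): forbidden (ΔL).
(a)–(c): allowed.
(a)–(d): forbidden (parity).
(a)–(e): allowed.
(b)–(c): forbidden (parity).
(b)–(d): allowed.
(b)–(e): forbidden (parity).
(c)–(d): allowed.
(c)–(e): forbidden (parity).
(d)–(e): allowed.
Allowed pairs: 5 of 10.

5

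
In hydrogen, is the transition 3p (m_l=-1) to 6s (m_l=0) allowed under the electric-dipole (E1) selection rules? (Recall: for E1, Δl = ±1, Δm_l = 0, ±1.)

Δl = 0 − 1 = -1; the E1 rule Δl = ±1 is ok.
m_l: -1 → 0 (Δm_l = +1). |Δm_l| ≤ 1 ok.
All E1 selection rules are satisfied.

allowed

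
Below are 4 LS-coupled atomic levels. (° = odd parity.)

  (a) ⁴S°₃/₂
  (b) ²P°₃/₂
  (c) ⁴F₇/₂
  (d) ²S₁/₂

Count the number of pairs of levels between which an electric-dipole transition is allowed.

(a)–(b): forbidden (parity, ΔS).
(a)–(c): forbidden (ΔL, ΔJ).
(a)–(d): forbidden (ΔS, ΔL).
(b)–(c): forbidden (ΔS, ΔL, ΔJ).
(b)–(d): allowed.
(c)–(d): forbidden (parity, ΔS, ΔL, ΔJ).
Allowed pairs: 1 of 6.

1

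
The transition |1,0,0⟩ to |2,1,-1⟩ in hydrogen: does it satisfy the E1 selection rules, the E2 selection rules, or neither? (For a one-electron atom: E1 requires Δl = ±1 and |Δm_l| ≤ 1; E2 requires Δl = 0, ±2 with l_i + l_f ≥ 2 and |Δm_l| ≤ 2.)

E1

Δl = 1 − 0 = +1; l_i + l_f = 1.
Δm_l = -1.
E1 (Δl = ±1, |Δm_l| ≤ 1): satisfied.
E2 (Δl = 0,±2, l_i+l_f ≥ 2, |Δm_l| ≤ 2): not satisfied.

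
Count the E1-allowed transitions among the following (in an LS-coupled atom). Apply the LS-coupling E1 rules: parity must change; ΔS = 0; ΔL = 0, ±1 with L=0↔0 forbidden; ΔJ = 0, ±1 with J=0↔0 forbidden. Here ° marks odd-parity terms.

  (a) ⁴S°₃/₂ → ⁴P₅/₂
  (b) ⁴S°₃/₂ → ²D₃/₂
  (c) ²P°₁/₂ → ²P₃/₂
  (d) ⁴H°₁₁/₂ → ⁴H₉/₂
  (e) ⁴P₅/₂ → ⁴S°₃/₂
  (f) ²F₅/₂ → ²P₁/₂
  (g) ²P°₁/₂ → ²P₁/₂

(a) allowed
(b) forbidden (ΔS, ΔL fail)
(c) allowed
(d) allowed
(e) allowed
(f) forbidden (parity, ΔL, ΔJ fail)
(g) allowed
Total allowed: 5 of 7.

5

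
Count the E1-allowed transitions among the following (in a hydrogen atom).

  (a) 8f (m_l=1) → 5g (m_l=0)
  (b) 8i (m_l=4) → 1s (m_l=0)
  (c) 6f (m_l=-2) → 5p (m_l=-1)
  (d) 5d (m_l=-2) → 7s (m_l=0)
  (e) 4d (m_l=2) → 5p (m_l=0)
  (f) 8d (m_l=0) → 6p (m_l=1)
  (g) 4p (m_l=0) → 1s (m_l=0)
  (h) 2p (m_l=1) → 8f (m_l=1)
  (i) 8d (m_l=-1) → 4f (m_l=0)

4

(a) allowed
(b) forbidden — Δl = -6 (E1 requires Δl = ±1); Δm_l = -4 (E1 requires Δm_l = 0, ±1)
(c) forbidden — Δl = -2 (E1 requires Δl = ±1)
(d) forbidden — Δl = -2 (E1 requires Δl = ±1); Δm_l = +2 (E1 requires Δm_l = 0, ±1)
(e) forbidden — Δm_l = -2 (E1 requires Δm_l = 0, ±1)
(f) allowed
(g) allowed
(h) forbidden — Δl = +2 (E1 requires Δl = ±1)
(i) allowed
Total allowed: 4 of 9.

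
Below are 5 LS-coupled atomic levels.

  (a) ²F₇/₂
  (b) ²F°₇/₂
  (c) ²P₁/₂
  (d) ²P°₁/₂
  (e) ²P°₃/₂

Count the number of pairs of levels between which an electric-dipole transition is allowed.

(a)–(b): allowed.
(a)–(c): forbidden (parity, ΔL, ΔJ).
(a)–(d): forbidden (ΔL, ΔJ).
(a)–(e): forbidden (ΔL, ΔJ).
(b)–(c): forbidden (ΔL, ΔJ).
(b)–(d): forbidden (parity, ΔL, ΔJ).
(b)–(e): forbidden (parity, ΔL, ΔJ).
(c)–(d): allowed.
(c)–(e): allowed.
(d)–(e): forbidden (parity).
Allowed pairs: 3 of 10.

3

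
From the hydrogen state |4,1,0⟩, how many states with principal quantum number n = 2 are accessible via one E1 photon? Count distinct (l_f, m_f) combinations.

1

E1 requires Δl = ±1, so l_f ∈ {0, 2}; with 0 ≤ l_f ≤ n_f−1 = 1, the allowed l_f values are {0}.
For l_f = 0: m_f ∈ {m_i−1, m_i, m_i+1} ∩ [−0, 0] = {0} → 1 state.
Total: 1.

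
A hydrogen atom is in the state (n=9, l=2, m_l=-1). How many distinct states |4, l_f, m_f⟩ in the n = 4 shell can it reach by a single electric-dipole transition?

E1 requires Δl = ±1, so l_f ∈ {1, 3}; with 0 ≤ l_f ≤ n_f−1 = 3, the allowed l_f values are {1, 3}.
For l_f = 1: m_f ∈ {m_i−1, m_i, m_i+1} ∩ [−1, 1] = {-1, 0} → 2 states.
For l_f = 3: m_f ∈ {m_i−1, m_i, m_i+1} ∩ [−3, 3] = {-2, -1, 0} → 3 states.
Total: 5.

5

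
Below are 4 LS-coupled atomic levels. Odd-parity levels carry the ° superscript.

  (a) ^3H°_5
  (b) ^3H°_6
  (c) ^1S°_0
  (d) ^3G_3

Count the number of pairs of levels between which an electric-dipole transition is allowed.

(a)–(b): forbidden (parity).
(a)–(c): forbidden (parity, ΔS, ΔL, ΔJ).
(a)–(d): forbidden (ΔJ).
(b)–(c): forbidden (parity, ΔS, ΔL, ΔJ).
(b)–(d): forbidden (ΔJ).
(c)–(d): forbidden (ΔS, ΔL, ΔJ).
Allowed pairs: 0 of 6.

0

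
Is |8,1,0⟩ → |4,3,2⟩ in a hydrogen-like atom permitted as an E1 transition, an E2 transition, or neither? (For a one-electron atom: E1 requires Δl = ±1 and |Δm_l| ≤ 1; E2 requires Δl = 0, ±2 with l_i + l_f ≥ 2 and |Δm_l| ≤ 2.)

Δl = 3 − 1 = +2; l_i + l_f = 4.
Δm_l = +2.
E1 (Δl = ±1, |Δm_l| ≤ 1): not satisfied.
E2 (Δl = 0,±2, l_i+l_f ≥ 2, |Δm_l| ≤ 2): satisfied.

E2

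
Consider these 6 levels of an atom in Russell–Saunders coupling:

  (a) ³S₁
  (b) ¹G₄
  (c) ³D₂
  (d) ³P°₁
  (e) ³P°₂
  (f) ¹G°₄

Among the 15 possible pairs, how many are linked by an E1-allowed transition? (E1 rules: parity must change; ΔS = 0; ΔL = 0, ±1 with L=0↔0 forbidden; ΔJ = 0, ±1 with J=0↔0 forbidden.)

(a)–(b): forbidden (parity, ΔS, ΔL, ΔJ).
(a)–(c): forbidden (parity, ΔL).
(a)–(d): allowed.
(a)–(e): allowed.
(a)–(f): forbidden (ΔS, ΔL, ΔJ).
(b)–(c): forbidden (parity, ΔS, ΔL, ΔJ).
(b)–(d): forbidden (ΔS, ΔL, ΔJ).
(b)–(e): forbidden (ΔS, ΔL, ΔJ).
(b)–(f): allowed.
(c)–(d): allowed.
(c)–(e): allowed.
(c)–(f): forbidden (ΔS, ΔL, ΔJ).
(d)–(e): forbidden (parity).
(d)–(f): forbidden (parity, ΔS, ΔL, ΔJ).
(e)–(f): forbidden (parity, ΔS, ΔL, ΔJ).
Allowed pairs: 5 of 15.

5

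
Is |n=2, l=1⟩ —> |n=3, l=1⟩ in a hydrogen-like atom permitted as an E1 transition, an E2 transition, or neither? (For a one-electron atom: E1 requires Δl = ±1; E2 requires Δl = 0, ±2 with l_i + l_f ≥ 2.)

E2

Δl = 1 − 1 = +0; l_i + l_f = 2.
E1 (Δl = ±1): not satisfied.
E2 (Δl = 0,±2, l_i+l_f ≥ 2): satisfied.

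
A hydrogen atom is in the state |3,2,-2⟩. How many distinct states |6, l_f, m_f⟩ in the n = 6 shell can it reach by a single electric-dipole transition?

E1 requires Δl = ±1, so l_f ∈ {1, 3}; with 0 ≤ l_f ≤ n_f−1 = 5, the allowed l_f values are {1, 3}.
For l_f = 1: m_f ∈ {m_i−1, m_i, m_i+1} ∩ [−1, 1] = {-1} → 1 state.
For l_f = 3: m_f ∈ {m_i−1, m_i, m_i+1} ∩ [−3, 3] = {-3, -2, -1} → 3 states.
Total: 4.

4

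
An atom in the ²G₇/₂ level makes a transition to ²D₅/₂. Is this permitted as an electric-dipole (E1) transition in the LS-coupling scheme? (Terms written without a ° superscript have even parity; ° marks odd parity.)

forbidden

Initial level: S=1/2, L=4, J=7/2, parity even. Final level: S=1/2, L=2, J=5/2, parity even.
Parity must change: even → even — violated.
ΔS = 0: S: 1/2 → 1/2 — satisfied.
ΔL = 0, ±1 (not L=0↔0): L: 4 → 2, ΔL = -2 — violated.
ΔJ = 0, ±1 (not J=0↔0): J: 7/2 → 5/2, ΔJ = -1 — satisfied.
Rule(s) violated: parity, ΔL.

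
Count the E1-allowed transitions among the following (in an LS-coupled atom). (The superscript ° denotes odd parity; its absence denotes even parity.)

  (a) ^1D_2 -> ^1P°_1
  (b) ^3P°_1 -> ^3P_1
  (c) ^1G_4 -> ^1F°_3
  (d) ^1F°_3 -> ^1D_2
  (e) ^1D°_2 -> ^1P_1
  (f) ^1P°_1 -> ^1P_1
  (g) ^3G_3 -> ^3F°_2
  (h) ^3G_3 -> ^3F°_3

8

(a) allowed
(b) allowed
(c) allowed
(d) allowed
(e) allowed
(f) allowed
(g) allowed
(h) allowed
Total allowed: 8 of 8.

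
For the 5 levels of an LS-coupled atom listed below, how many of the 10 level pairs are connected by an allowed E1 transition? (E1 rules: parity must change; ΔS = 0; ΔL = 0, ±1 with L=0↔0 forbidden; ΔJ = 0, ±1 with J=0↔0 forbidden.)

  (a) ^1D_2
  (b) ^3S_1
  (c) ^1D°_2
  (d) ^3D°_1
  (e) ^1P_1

(a)–(b): forbidden (parity, ΔS, ΔL).
(a)–(c): allowed.
(a)–(d): forbidden (ΔS).
(a)–(e): forbidden (parity).
(b)–(c): forbidden (ΔS, ΔL).
(b)–(d): forbidden (ΔL).
(b)–(e): forbidden (parity, ΔS).
(c)–(d): forbidden (parity, ΔS).
(c)–(e): allowed.
(d)–(e): forbidden (ΔS).
Allowed pairs: 2 of 10.

2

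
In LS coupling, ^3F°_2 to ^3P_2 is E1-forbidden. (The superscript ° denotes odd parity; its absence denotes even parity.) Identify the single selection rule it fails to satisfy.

Parity must change: odd → even — passes.
ΔS = 0: S: 1 → 1 — passes.
ΔL = 0, ±1 (not L=0↔0): L: 3 → 1, ΔL = -2 — fails.
ΔJ = 0, ±1 (not J=0↔0): J: 2 → 2, ΔJ = +0 — passes.

the ΔL = 0, ±1 rule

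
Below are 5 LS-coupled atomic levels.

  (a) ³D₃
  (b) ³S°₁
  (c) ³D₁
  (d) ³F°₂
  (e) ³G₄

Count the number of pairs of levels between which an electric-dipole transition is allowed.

2

(a)–(b): forbidden (ΔL, ΔJ).
(a)–(c): forbidden (parity, ΔJ).
(a)–(d): allowed.
(a)–(e): forbidden (parity, ΔL).
(b)–(c): forbidden (ΔL).
(b)–(d): forbidden (parity, ΔL).
(b)–(e): forbidden (ΔL, ΔJ).
(c)–(d): allowed.
(c)–(e): forbidden (parity, ΔL, ΔJ).
(d)–(e): forbidden (ΔJ).
Allowed pairs: 2 of 10.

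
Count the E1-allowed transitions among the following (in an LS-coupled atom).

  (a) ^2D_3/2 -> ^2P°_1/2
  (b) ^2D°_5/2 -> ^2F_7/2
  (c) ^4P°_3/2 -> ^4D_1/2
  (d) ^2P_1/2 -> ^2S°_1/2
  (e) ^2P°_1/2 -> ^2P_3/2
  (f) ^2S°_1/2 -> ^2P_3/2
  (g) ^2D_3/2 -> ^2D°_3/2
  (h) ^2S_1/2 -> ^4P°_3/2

7

(a) allowed
(b) allowed
(c) allowed
(d) allowed
(e) allowed
(f) allowed
(g) allowed
(h) forbidden (ΔS fails)
Total allowed: 7 of 8.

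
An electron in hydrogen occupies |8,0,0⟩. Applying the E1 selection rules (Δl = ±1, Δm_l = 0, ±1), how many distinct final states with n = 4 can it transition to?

3

E1 requires Δl = ±1, so l_f ∈ {-1, 1}; with 0 ≤ l_f ≤ n_f−1 = 3, the allowed l_f values are {1}.
For l_f = 1: m_f ∈ {m_i−1, m_i, m_i+1} ∩ [−1, 1] = {-1, 0, 1} → 3 states.
Total: 3.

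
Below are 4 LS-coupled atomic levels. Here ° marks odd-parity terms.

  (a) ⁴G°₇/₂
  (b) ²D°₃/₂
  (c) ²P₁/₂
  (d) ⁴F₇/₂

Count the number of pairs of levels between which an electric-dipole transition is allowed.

2

(a)–(b): forbidden (parity, ΔS, ΔL, ΔJ).
(a)–(c): forbidden (ΔS, ΔL, ΔJ).
(a)–(d): allowed.
(b)–(c): allowed.
(b)–(d): forbidden (ΔS, ΔJ).
(c)–(d): forbidden (parity, ΔS, ΔL, ΔJ).
Allowed pairs: 2 of 6.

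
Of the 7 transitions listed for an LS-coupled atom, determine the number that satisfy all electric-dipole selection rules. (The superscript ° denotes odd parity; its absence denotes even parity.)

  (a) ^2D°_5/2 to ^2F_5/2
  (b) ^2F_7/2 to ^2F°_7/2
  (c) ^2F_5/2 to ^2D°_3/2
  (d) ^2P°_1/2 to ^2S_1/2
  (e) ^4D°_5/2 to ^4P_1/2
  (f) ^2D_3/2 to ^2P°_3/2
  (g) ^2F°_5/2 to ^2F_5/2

6

(a) allowed
(b) allowed
(c) allowed
(d) allowed
(e) forbidden (ΔJ fails)
(f) allowed
(g) allowed
Total allowed: 6 of 7.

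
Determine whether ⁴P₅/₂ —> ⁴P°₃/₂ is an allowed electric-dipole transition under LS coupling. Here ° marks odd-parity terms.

allowed

ΔJ = 0, ±1 (not J=0↔0): J: 5/2 → 3/2, ΔJ = -1 — passes.
ΔS = 0: S: 3/2 → 3/2 — passes.
ΔL = 0, ±1 (not L=0↔0): L: 1 → 1, ΔL = +0 — passes.
Parity must change: even → odd — passes.
All four E1 rules are satisfied.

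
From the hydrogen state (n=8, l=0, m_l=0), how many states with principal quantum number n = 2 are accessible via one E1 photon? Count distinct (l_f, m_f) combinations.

3

E1 requires Δl = ±1, so l_f ∈ {-1, 1}; with 0 ≤ l_f ≤ n_f−1 = 1, the allowed l_f values are {1}.
For l_f = 1: m_f ∈ {m_i−1, m_i, m_i+1} ∩ [−1, 1] = {-1, 0, 1} → 3 states.
Total: 3.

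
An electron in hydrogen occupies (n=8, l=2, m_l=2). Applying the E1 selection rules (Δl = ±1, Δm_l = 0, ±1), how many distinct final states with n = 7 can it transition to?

4

E1 requires Δl = ±1, so l_f ∈ {1, 3}; with 0 ≤ l_f ≤ n_f−1 = 6, the allowed l_f values are {1, 3}.
For l_f = 1: m_f ∈ {m_i−1, m_i, m_i+1} ∩ [−1, 1] = {1} → 1 state.
For l_f = 3: m_f ∈ {m_i−1, m_i, m_i+1} ∩ [−3, 3] = {1, 2, 3} → 3 states.
Total: 4.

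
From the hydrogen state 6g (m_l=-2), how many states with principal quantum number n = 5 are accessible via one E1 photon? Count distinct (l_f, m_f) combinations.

3

E1 requires Δl = ±1, so l_f ∈ {3, 5}; with 0 ≤ l_f ≤ n_f−1 = 4, the allowed l_f values are {3}.
For l_f = 3: m_f ∈ {m_i−1, m_i, m_i+1} ∩ [−3, 3] = {-3, -2, -1} → 3 states.
Total: 3.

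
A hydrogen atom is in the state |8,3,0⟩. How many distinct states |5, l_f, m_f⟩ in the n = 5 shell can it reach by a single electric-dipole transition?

E1 requires Δl = ±1, so l_f ∈ {2, 4}; with 0 ≤ l_f ≤ n_f−1 = 4, the allowed l_f values are {2, 4}.
For l_f = 2: m_f ∈ {m_i−1, m_i, m_i+1} ∩ [−2, 2] = {-1, 0, 1} → 3 states.
For l_f = 4: m_f ∈ {m_i−1, m_i, m_i+1} ∩ [−4, 4] = {-1, 0, 1} → 3 states.
Total: 6.

6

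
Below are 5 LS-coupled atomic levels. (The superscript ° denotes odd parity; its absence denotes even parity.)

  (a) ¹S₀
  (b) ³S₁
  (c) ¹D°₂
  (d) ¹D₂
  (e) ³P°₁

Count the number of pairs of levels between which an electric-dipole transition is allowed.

(a)–(b): forbidden (parity, ΔS, ΔL).
(a)–(c): forbidden (ΔL, ΔJ).
(a)–(d): forbidden (parity, ΔL, ΔJ).
(a)–(e): forbidden (ΔS).
(b)–(c): forbidden (ΔS, ΔL).
(b)–(d): forbidden (parity, ΔS, ΔL).
(b)–(e): allowed.
(c)–(d): allowed.
(c)–(e): forbidden (parity, ΔS).
(d)–(e): forbidden (ΔS).
Allowed pairs: 2 of 10.

2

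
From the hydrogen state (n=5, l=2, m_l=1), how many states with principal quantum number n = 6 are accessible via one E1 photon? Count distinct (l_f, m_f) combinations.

E1 requires Δl = ±1, so l_f ∈ {1, 3}; with 0 ≤ l_f ≤ n_f−1 = 5, the allowed l_f values are {1, 3}.
For l_f = 1: m_f ∈ {m_i−1, m_i, m_i+1} ∩ [−1, 1] = {0, 1} → 2 states.
For l_f = 3: m_f ∈ {m_i−1, m_i, m_i+1} ∩ [−3, 3] = {0, 1, 2} → 3 states.
Total: 5.

5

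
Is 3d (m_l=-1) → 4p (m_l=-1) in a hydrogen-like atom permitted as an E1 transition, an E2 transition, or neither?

E1

Δl = 1 − 2 = -1; l_i + l_f = 3.
Δm_l = +0.
E1 (Δl = ±1, |Δm_l| ≤ 1): satisfied.
E2 (Δl = 0,±2, l_i+l_f ≥ 2, |Δm_l| ≤ 2): not satisfied.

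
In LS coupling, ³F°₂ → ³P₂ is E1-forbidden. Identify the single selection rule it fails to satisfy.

the ΔL = 0, ±1 rule

ΔL = 0, ±1 (not L=0↔0): L: 3 → 1, ΔL = -2 — fails.
Parity must change: odd → even — ok.
ΔS = 0: S: 1 → 1 — ok.
ΔJ = 0, ±1 (not J=0↔0): J: 2 → 2, ΔJ = +0 — ok.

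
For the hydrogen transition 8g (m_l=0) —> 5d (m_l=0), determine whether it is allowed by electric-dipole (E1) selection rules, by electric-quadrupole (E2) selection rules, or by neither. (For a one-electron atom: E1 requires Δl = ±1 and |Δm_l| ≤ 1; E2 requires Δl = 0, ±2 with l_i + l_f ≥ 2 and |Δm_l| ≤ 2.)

E2

Δl = 2 − 4 = -2; l_i + l_f = 6.
Δm_l = +0.
E1 (Δl = ±1, |Δm_l| ≤ 1): not satisfied.
E2 (Δl = 0,±2, l_i+l_f ≥ 2, |Δm_l| ≤ 2): satisfied.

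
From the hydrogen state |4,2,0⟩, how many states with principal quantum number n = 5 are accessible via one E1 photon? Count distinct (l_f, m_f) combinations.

6

E1 requires Δl = ±1, so l_f ∈ {1, 3}; with 0 ≤ l_f ≤ n_f−1 = 4, the allowed l_f values are {1, 3}.
For l_f = 1: m_f ∈ {m_i−1, m_i, m_i+1} ∩ [−1, 1] = {-1, 0, 1} → 3 states.
For l_f = 3: m_f ∈ {m_i−1, m_i, m_i+1} ∩ [−3, 3] = {-1, 0, 1} → 3 states.
Total: 6.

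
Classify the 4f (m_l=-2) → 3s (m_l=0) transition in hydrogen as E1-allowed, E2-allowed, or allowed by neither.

Δl = 0 − 3 = -3; l_i + l_f = 3.
Δm_l = +2.
E1 (Δl = ±1, |Δm_l| ≤ 1): not satisfied.
E2 (Δl = 0,±2, l_i+l_f ≥ 2, |Δm_l| ≤ 2): not satisfied.

neither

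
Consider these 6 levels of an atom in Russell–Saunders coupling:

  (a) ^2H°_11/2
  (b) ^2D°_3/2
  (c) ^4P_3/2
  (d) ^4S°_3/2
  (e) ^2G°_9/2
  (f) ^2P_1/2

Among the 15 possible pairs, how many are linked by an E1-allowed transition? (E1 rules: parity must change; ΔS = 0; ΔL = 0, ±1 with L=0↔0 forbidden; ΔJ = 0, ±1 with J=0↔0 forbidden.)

2

(a)–(b): forbidden (parity, ΔL, ΔJ).
(a)–(c): forbidden (ΔS, ΔL, ΔJ).
(a)–(d): forbidden (parity, ΔS, ΔL, ΔJ).
(a)–(e): forbidden (parity).
(a)–(f): forbidden (ΔL, ΔJ).
(b)–(c): forbidden (ΔS).
(b)–(d): forbidden (parity, ΔS, ΔL).
(b)–(e): forbidden (parity, ΔL, ΔJ).
(b)–(f): allowed.
(c)–(d): allowed.
(c)–(e): forbidden (ΔS, ΔL, ΔJ).
(c)–(f): forbidden (parity, ΔS).
(d)–(e): forbidden (parity, ΔS, ΔL, ΔJ).
(d)–(f): forbidden (ΔS).
(e)–(f): forbidden (ΔL, ΔJ).
Allowed pairs: 2 of 15.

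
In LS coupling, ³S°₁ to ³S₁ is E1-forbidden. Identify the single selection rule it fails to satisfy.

Initial level: S=1, L=0, J=1, parity odd. Final level: S=1, L=0, J=1, parity even.
Parity must change: odd → even — ok.
ΔS = 0: S: 1 → 1 — ok.
ΔL = 0, ±1 (not L=0↔0): L: 0 → 0, ΔL = +0 — fails.
ΔJ = 0, ±1 (not J=0↔0): J: 1 → 1, ΔJ = +0 — ok.

the L=0 ↔ L=0 exclusion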